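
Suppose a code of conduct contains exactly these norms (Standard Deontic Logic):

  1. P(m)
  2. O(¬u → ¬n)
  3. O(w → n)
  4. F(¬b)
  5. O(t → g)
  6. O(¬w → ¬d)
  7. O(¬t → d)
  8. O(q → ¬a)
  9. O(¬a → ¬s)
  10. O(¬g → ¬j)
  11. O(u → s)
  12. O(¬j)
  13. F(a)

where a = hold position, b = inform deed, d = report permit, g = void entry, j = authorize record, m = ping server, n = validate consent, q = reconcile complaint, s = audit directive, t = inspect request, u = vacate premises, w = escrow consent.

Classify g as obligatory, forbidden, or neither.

F(a) at premise 13 means O(¬a).
Applying K to premise 9 (O(¬a → ¬s)) and O(¬a) yields O(¬s).
The contrapositive of premise 11 (O(u → s)) is O(¬s → ¬u), and O(¬s) is already established, so O(¬u).
With premise 2, O(¬u → ¬n), the K-axiom yields O(¬n).
Premise 3, O(w → n), contraposes to O(¬n → ¬w); with O(¬n) we get O(¬w).
Applying K to premise 6 (O(¬w → ¬d)) and O(¬w) yields O(¬d).
Premise 7 is O(¬t → d); contrapositively O(¬d → t). Since O(¬d) holds, K gives O(t).
Premise 5 is O(t → g); since O(t), deontic closure gives O(g).
Premises 1, 4, 8, 10, 12 do not contribute to this derivation.
Hence g is obligatory.

Obligatory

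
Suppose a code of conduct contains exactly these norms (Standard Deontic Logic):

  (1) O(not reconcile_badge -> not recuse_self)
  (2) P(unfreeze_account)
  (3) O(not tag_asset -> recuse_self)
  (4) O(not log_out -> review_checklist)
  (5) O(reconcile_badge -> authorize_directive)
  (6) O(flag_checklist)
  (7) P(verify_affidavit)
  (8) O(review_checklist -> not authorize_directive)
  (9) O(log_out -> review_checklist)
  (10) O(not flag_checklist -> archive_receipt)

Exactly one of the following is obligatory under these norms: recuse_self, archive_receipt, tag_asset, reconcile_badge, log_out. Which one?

tag_asset

Premises 9 and 4 cover both cases: O(log_out -> review_checklist) and O(not log_out -> review_checklist). Since log_out ∨ not log_out is a tautology, O(review_checklist) follows.
Premise 8 is O(review_checklist -> not authorize_directive); since O(review_checklist), deontic closure gives O(not authorize_directive).
Premise 5 is O(reconcile_badge -> authorize_directive); contrapositively O(not authorize_directive -> not reconcile_badge). Since O(not authorize_directive) holds, K gives O(not reconcile_badge).
With premise 1, O(not reconcile_badge -> not recuse_self), the K-axiom yields O(not recuse_self).
The contrapositive of premise 3 (O(not tag_asset -> recuse_self)) is O(not recuse_self -> tag_asset), and O(not recuse_self) is already established, so O(tag_asset).
So O(tag_asset) holds — tag_asset is obligatory. None of the other listed options is made obligatory by any chain of premises.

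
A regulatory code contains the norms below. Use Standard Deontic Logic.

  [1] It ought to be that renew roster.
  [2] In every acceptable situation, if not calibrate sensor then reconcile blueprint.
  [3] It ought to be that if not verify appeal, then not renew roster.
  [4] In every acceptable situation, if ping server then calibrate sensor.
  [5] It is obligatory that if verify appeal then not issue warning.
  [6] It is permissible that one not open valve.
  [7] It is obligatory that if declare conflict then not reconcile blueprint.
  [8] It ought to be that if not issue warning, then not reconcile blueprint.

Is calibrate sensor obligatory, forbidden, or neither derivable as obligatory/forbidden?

From premise 1 we have O(renew_roster).
The contrapositive of premise 3 (O(¬verify_appeal → ¬renew_roster)) is O(renew_roster → verify_appeal), and O(renew_roster) is already established, so O(verify_appeal).
With premise 5, O(verify_appeal → ¬issue_warning), the K-axiom yields O(¬issue_warning).
Premise 8 is O(¬issue_warning → ¬reconcile_blueprint); since O(¬issue_warning), deontic closure gives O(¬reconcile_blueprint).
The contrapositive of premise 2 (O(¬calibrate_sensor → reconcile_blueprint)) is O(¬reconcile_blueprint → calibrate_sensor), and O(¬reconcile_blueprint) is already established, so O(calibrate_sensor).
Premises 4, 6, 7 do not contribute to this derivation.
Hence calibrate_sensor is obligatory.

Obligatory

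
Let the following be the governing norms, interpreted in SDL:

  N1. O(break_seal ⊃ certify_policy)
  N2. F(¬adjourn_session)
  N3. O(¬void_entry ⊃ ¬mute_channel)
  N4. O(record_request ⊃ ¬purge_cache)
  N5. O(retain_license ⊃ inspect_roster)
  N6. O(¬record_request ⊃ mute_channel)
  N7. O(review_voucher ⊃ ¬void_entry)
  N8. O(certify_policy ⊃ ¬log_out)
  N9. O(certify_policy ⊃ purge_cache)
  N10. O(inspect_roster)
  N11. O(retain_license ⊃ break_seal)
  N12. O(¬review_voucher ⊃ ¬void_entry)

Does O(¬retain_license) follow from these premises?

By case analysis on review_voucher: premise 7 gives O(review_voucher ⊃ ¬void_entry) and premise 12 gives O(¬review_voucher ⊃ ¬void_entry), so O(¬void_entry) either way.
Applying K to premise 3 (O(¬void_entry ⊃ ¬mute_channel)) and O(¬void_entry) yields O(¬mute_channel).
Premise 6 is O(¬record_request ⊃ mute_channel); contrapositively O(¬mute_channel ⊃ record_request). Since O(¬mute_channel) holds, K gives O(record_request).
Premise 4 is O(record_request ⊃ ¬purge_cache); since O(record_request), deontic closure gives O(¬purge_cache).
Premise 9 is O(certify_policy ⊃ purge_cache); contrapositively O(¬purge_cache ⊃ ¬certify_policy). Since O(¬purge_cache) holds, K gives O(¬certify_policy).
The contrapositive of premise 1 (O(break_seal ⊃ certify_policy)) is O(¬certify_policy ⊃ ¬break_seal), and O(¬certify_policy) is already established, so O(¬break_seal).
The contrapositive of premise 11 (O(retain_license ⊃ break_seal)) is O(¬break_seal ⊃ ¬retain_license), and O(¬break_seal) is already established, so O(¬retain_license).
Premises 2, 5, 8, 10 do not contribute to this derivation.
So O(¬retain_license) follows.

Yes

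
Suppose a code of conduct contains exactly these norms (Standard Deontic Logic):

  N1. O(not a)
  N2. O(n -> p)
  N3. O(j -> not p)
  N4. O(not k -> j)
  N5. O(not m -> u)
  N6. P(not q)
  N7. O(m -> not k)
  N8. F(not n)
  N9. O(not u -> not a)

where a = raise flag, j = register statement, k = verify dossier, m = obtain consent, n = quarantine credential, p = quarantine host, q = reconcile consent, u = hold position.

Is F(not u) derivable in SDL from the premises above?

F(not n) at premise 8 means O(n).
From O(n) and premise 2, O(n -> p), we obtain O(p).
Premise 3 is O(j -> not p); contrapositively O(p -> not j). Since O(p) holds, K gives O(not j).
Premise 4 is O(not k -> j); contrapositively O(not j -> k). Since O(not j) holds, K gives O(k).
Premise 7 is O(m -> not k); contrapositively O(k -> not m). Since O(k) holds, K gives O(not m).
From O(not m) and premise 5, O(not m -> u), we obtain O(u).
Premises 1, 6, 9 do not contribute to this derivation.
So O(u) holds, i.e. F(not u). The claim follows.

Yes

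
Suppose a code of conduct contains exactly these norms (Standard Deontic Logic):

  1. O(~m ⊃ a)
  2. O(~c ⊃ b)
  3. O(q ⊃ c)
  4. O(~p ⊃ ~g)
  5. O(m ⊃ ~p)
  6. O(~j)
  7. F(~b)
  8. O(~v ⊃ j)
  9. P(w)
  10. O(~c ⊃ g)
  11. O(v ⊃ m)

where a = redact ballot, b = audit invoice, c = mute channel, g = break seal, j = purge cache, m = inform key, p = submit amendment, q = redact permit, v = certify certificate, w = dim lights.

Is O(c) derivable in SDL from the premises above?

Premise 6 gives O(~j).
Premise 8, O(~v ⊃ j), contraposes to O(~j ⊃ v); with O(~j) we get O(v).
With premise 11, O(v ⊃ m), the K-axiom yields O(m).
Applying K to premise 5 (O(m ⊃ ~p)) and O(m) yields O(~p).
Premise 4 is O(~p ⊃ ~g); since O(~p), deontic closure gives O(~g).
The contrapositive of premise 10 (O(~c ⊃ g)) is O(~g ⊃ c), and O(~g) is already established, so O(c).
Premises 1, 2, 3, 7, 9 do not contribute to this derivation.
So O(c) follows.

Yes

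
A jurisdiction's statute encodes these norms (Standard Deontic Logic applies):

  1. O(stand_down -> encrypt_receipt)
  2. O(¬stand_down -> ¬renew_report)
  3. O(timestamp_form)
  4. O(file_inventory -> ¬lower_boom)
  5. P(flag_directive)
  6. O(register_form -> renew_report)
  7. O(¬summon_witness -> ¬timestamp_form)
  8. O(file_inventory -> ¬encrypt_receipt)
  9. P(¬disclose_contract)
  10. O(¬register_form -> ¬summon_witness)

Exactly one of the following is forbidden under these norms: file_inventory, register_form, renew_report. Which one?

Premise 3 gives O(timestamp_form).
Premise 7, O(¬summon_witness -> ¬timestamp_form), contraposes to O(timestamp_form -> summon_witness); with O(timestamp_form) we get O(summon_witness).
Premise 10 is O(¬register_form -> ¬summon_witness); contrapositively O(summon_witness -> register_form). Since O(summon_witness) holds, K gives O(register_form).
Applying K to premise 6 (O(register_form -> renew_report)) and O(register_form) yields O(renew_report).
The contrapositive of premise 2 (O(¬stand_down -> ¬renew_report)) is O(renew_report -> stand_down), and O(renew_report) is already established, so O(stand_down).
With premise 1, O(stand_down -> encrypt_receipt), the K-axiom yields O(encrypt_receipt).
Premise 8, O(file_inventory -> ¬encrypt_receipt), contraposes to O(encrypt_receipt -> ¬file_inventory); with O(encrypt_receipt) we get O(¬file_inventory).
So O(¬file_inventory) holds, i.e. file_inventory is forbidden. None of the other listed options is forbidden under the premises.

file_inventory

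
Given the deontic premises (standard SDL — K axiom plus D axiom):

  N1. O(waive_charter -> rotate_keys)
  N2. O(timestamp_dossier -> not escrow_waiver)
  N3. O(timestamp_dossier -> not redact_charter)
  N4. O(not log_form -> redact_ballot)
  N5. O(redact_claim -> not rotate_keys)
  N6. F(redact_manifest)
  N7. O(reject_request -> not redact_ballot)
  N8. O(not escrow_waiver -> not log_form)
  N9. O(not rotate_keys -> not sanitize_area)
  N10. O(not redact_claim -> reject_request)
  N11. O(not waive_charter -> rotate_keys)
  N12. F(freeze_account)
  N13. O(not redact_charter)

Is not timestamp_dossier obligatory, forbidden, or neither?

By case analysis on not waive_charter: premise 11 gives O(not waive_charter -> rotate_keys) and premise 1 gives O(waive_charter -> rotate_keys), so O(rotate_keys) either way.
Premise 5, O(redact_claim -> not rotate_keys), contraposes to O(rotate_keys -> not redact_claim); with O(rotate_keys) we get O(not redact_claim).
Premise 10 is O(not redact_claim -> reject_request); since O(not redact_claim), deontic closure gives O(reject_request).
From O(reject_request) and premise 7, O(reject_request -> not redact_ballot), we obtain O(not redact_ballot).
Premise 4, O(not log_form -> redact_ballot), contraposes to O(not redact_ballot -> log_form); with O(not redact_ballot) we get O(log_form).
Premise 8, O(not escrow_waiver -> not log_form), contraposes to O(log_form -> escrow_waiver); with O(log_form) we get O(escrow_waiver).
Premise 2, O(timestamp_dossier -> not escrow_waiver), contraposes to O(escrow_waiver -> not timestamp_dossier); with O(escrow_waiver) we get O(not timestamp_dossier).
Premises 3, 6, 9, 12, 13 do not contribute to this derivation.
Hence not timestamp_dossier is obligatory.

Obligatory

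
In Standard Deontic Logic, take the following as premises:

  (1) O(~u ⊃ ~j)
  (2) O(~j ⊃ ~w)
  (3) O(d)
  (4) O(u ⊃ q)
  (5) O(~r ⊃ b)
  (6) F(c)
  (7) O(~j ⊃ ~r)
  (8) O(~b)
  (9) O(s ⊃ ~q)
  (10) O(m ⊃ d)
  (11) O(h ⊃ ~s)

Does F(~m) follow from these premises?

Premise 10 is O(m ⊃ d); even if O(d) held, inferring O(m) would be affirming the consequent — invalid.
No other premise forces O(m). An ideal world satisfying every premise can still have ~m true, so F(~m) is not derivable.

No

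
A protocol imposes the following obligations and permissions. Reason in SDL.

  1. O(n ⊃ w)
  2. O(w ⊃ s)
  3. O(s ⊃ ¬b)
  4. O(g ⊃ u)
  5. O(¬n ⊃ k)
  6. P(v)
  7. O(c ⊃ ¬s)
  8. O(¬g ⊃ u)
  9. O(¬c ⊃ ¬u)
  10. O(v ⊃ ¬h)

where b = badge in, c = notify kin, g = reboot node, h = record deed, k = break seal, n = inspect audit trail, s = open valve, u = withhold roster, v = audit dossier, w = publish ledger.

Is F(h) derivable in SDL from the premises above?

Premise 10 is O(v ⊃ ¬h), but O(v) is not derivable from the premises (the permission P(v) asserts only ¬O(¬v), not O(v)), so it does not yield O(¬h).
No other premise forces O(¬h). An ideal world satisfying every premise can still have h true, so F(h) is not derivable.

No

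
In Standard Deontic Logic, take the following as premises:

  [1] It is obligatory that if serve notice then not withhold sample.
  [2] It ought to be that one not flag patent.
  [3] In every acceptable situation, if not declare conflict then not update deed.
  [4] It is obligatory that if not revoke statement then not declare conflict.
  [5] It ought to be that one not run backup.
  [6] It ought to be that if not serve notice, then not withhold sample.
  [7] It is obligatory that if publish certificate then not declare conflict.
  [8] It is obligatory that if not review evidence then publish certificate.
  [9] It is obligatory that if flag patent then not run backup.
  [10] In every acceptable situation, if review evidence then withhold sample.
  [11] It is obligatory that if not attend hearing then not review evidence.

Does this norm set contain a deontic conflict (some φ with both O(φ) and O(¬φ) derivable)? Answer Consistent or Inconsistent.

Premise 9 is O(flag_patent → ¬run_backup); even if O(¬run_backup) held, inferring O(flag_patent) would be affirming the consequent — invalid.
So O(flag_patent) is not derivable, and the apparent clash with O(¬flag_patent) does not arise.
A world satisfying every obligation exists (e.g. attend_hearing=false, declare_conflict=false, flag_patent=false, publish_certificate=true, review_evidence=false, revoke_statement=false, run_backup=false, serve_notice=false, update_deed=false, withhold_sample=false); no atom is both obligatory and forbidden, so the set is consistent.

Consistent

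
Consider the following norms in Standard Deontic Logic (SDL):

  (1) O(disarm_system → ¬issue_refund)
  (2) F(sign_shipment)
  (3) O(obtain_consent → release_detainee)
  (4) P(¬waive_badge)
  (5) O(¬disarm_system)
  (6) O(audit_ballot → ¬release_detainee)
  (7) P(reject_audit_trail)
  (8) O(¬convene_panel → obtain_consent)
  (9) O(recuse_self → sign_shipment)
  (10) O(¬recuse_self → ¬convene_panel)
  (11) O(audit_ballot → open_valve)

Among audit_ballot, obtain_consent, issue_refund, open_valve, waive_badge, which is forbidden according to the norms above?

audit_ballot

Premise 2, F(sign_shipment), is equivalent to O(¬sign_shipment).
Premise 9, O(recuse_self → sign_shipment), contraposes to O(¬sign_shipment → ¬recuse_self); with O(¬sign_shipment) we get O(¬recuse_self).
Applying K to premise 10 (O(¬recuse_self → ¬convene_panel)) and O(¬recuse_self) yields O(¬convene_panel).
From O(¬convene_panel) and premise 8, O(¬convene_panel → obtain_consent), we obtain O(obtain_consent).
From O(obtain_consent) and premise 3, O(obtain_consent → release_detainee), we obtain O(release_detainee).
The contrapositive of premise 6 (O(audit_ballot → ¬release_detainee)) is O(release_detainee → ¬audit_ballot), and O(release_detainee) is already established, so O(¬audit_ballot).
So O(¬audit_ballot) holds, i.e. audit_ballot is forbidden. None of the other listed options is forbidden under the premises.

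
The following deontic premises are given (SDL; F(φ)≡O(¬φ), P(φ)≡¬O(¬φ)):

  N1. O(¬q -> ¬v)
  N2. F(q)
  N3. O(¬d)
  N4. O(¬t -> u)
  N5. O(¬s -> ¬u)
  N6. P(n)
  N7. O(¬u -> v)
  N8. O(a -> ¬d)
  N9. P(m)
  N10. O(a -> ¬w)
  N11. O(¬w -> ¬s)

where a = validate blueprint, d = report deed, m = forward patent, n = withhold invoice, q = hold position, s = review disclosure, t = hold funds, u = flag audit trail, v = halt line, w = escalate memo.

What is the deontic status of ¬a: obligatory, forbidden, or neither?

Premise 2 is F(q), i.e. O(¬q).
Applying K to premise 1 (O(¬q -> ¬v)) and O(¬q) yields O(¬v).
Premise 7 is O(¬u -> v); contrapositively O(¬v -> u). Since O(¬v) holds, K gives O(u).
Premise 5, O(¬s -> ¬u), contraposes to O(u -> s); with O(u) we get O(s).
Premise 11, O(¬w -> ¬s), contraposes to O(s -> w); with O(s) we get O(w).
Premise 10, O(a -> ¬w), contraposes to O(w -> ¬a); with O(w) we get O(¬a).
Premises 3, 4, 6, 8, 9 do not contribute to this derivation.
Hence ¬a is obligatory.

Obligatory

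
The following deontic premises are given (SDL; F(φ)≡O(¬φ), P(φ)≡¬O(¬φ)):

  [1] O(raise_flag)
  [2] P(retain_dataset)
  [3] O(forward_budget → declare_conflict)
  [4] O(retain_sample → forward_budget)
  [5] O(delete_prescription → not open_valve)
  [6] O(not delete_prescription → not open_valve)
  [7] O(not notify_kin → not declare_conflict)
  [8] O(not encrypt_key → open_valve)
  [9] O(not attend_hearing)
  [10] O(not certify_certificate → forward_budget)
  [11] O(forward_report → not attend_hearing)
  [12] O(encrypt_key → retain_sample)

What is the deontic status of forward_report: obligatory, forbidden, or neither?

Premise 11 is O(forward_report → not attend_hearing); even if O(not attend_hearing) held, inferring O(forward_report) would be affirming the consequent — invalid.
No premise or chain of K-axiom applications forces O(forward_report), and none forces O(not forward_report). So forward_report is neither obligatory nor forbidden under these norms.

Neither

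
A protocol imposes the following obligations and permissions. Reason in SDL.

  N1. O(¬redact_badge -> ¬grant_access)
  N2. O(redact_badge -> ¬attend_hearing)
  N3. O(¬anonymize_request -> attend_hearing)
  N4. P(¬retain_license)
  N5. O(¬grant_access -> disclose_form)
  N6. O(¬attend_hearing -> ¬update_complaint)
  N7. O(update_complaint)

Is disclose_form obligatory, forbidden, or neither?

From premise 7 we have O(update_complaint).
Premise 6 is O(¬attend_hearing -> ¬update_complaint); contrapositively O(update_complaint -> attend_hearing). Since O(update_complaint) holds, K gives O(attend_hearing).
The contrapositive of premise 2 (O(redact_badge -> ¬attend_hearing)) is O(attend_hearing -> ¬redact_badge), and O(attend_hearing) is already established, so O(¬redact_badge).
With premise 1, O(¬redact_badge -> ¬grant_access), the K-axiom yields O(¬grant_access).
With premise 5, O(¬grant_access -> disclose_form), the K-axiom yields O(disclose_form).
Premises 3, 4 do not contribute to this derivation.
Hence disclose_form is obligatory.

Obligatory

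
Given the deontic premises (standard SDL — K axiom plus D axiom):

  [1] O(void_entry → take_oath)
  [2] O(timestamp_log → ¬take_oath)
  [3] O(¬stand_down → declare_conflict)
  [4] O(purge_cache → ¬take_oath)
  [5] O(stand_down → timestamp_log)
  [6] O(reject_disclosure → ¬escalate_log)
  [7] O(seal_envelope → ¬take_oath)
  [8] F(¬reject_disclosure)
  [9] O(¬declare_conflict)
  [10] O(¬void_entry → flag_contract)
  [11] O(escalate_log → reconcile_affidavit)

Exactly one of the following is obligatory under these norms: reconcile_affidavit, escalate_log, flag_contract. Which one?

flag_contract

Premise 9 states O(¬declare_conflict) outright.
Premise 3, O(¬stand_down → declare_conflict), contraposes to O(¬declare_conflict → stand_down); with O(¬declare_conflict) we get O(stand_down).
With premise 5, O(stand_down → timestamp_log), the K-axiom yields O(timestamp_log).
From O(timestamp_log) and premise 2, O(timestamp_log → ¬take_oath), we obtain O(¬take_oath).
Premise 1 is O(void_entry → take_oath); contrapositively O(¬take_oath → ¬void_entry). Since O(¬take_oath) holds, K gives O(¬void_entry).
From O(¬void_entry) and premise 10, O(¬void_entry → flag_contract), we obtain O(flag_contract).
So O(flag_contract) holds — flag_contract is obligatory. None of the other listed options is made obligatory by any chain of premises.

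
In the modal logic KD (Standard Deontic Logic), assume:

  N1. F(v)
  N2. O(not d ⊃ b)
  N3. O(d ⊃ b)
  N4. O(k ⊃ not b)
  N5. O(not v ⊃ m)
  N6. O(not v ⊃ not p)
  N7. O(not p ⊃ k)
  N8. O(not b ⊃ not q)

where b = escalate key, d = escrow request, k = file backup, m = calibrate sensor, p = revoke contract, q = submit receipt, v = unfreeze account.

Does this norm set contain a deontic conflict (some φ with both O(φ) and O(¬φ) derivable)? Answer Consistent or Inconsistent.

Premises 3 and 2 cover both cases: O(d ⊃ b) and O(not d ⊃ b). Since d ∨ not d is a tautology, O(b) follows.
Premise 4 is O(k ⊃ not b); contrapositively O(b ⊃ not k). Since O(b) holds, K gives O(not k).
Premise 7 is O(not p ⊃ k); contrapositively O(not k ⊃ p). Since O(not k) holds, K gives O(p).
Premise 6, O(not v ⊃ not p), contraposes to O(p ⊃ v); with O(p) we get O(v).
But premise 1, F(v), means O(not v).
We now have both O(v) and O(not v) — v is simultaneously obligatory and forbidden, violating the D-axiom.

Inconsistent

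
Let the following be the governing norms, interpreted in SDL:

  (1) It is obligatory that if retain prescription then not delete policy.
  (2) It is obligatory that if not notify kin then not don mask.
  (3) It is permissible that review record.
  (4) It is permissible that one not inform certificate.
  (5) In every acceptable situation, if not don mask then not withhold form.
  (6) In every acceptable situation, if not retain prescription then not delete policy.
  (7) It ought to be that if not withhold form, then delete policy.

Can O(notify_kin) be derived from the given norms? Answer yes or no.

By case analysis on ¬retain_prescription: premise 6 gives O(¬retain_prescription → ¬delete_policy) and premise 1 gives O(retain_prescription → ¬delete_policy), so O(¬delete_policy) either way.
The contrapositive of premise 7 (O(¬withhold_form → delete_policy)) is O(¬delete_policy → withhold_form), and O(¬delete_policy) is already established, so O(withhold_form).
Premise 5 is O(¬don_mask → ¬withhold_form); contrapositively O(withhold_form → don_mask). Since O(withhold_form) holds, K gives O(don_mask).
The contrapositive of premise 2 (O(¬notify_kin → ¬don_mask)) is O(don_mask → notify_kin), and O(don_mask) is already established, so O(notify_kin).
Premises 3, 4 do not contribute to this derivation.
So O(notify_kin) follows.

Yes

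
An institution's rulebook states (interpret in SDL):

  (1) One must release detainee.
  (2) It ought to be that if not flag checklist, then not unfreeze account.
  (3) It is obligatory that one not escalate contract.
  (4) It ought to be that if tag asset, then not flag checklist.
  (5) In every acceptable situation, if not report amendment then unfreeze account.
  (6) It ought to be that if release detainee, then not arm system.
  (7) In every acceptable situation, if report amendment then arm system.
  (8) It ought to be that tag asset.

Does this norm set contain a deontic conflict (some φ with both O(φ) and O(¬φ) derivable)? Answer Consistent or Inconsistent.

Inconsistent

Premise 8 gives O(tag_asset).
With premise 4, O(tag_asset → ¬flag_checklist), the K-axiom yields O(¬flag_checklist).
Premise 2 is O(¬flag_checklist → ¬unfreeze_account); since O(¬flag_checklist), deontic closure gives O(¬unfreeze_account).
Premise 5, O(¬report_amendment → unfreeze_account), contraposes to O(¬unfreeze_account → report_amendment); with O(¬unfreeze_account) we get O(report_amendment).
Applying K to premise 7 (O(report_amendment → arm_system)) and O(report_amendment) yields O(arm_system).
The contrapositive of premise 6 (O(release_detainee → ¬arm_system)) is O(arm_system → ¬release_detainee), and O(arm_system) is already established, so O(¬release_detainee).
However, premise 1 gives O(release_detainee).
We now have both O(¬release_detainee) and O(release_detainee) — release_detainee is simultaneously obligatory and forbidden, violating the D-axiom.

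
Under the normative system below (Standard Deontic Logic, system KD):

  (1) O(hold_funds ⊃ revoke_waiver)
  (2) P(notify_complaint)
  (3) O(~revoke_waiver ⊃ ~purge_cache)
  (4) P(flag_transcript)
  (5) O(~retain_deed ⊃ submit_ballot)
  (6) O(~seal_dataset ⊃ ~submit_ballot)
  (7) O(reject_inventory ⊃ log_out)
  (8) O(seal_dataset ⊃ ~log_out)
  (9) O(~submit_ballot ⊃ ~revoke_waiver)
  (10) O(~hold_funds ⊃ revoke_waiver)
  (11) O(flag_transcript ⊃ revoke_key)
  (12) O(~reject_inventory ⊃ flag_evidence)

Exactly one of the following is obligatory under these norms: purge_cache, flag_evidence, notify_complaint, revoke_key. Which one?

Premises 10 and 1 are O(~hold_funds ⊃ revoke_waiver) and O(hold_funds ⊃ revoke_waiver); every ideal world satisfies ~hold_funds or hold_funds, so in either case revoke_waiver holds — hence O(revoke_waiver).
Premise 9 is O(~submit_ballot ⊃ ~revoke_waiver); contrapositively O(revoke_waiver ⊃ submit_ballot). Since O(revoke_waiver) holds, K gives O(submit_ballot).
Premise 6, O(~seal_dataset ⊃ ~submit_ballot), contraposes to O(submit_ballot ⊃ seal_dataset); with O(submit_ballot) we get O(seal_dataset).
Premise 8 is O(seal_dataset ⊃ ~log_out); since O(seal_dataset), deontic closure gives O(~log_out).
Premise 7, O(reject_inventory ⊃ log_out), contraposes to O(~log_out ⊃ ~reject_inventory); with O(~log_out) we get O(~reject_inventory).
With premise 12, O(~reject_inventory ⊃ flag_evidence), the K-axiom yields O(flag_evidence).
So O(flag_evidence) holds — flag_evidence is obligatory. None of the other listed options is made obligatory by any chain of premises.

flag_evidence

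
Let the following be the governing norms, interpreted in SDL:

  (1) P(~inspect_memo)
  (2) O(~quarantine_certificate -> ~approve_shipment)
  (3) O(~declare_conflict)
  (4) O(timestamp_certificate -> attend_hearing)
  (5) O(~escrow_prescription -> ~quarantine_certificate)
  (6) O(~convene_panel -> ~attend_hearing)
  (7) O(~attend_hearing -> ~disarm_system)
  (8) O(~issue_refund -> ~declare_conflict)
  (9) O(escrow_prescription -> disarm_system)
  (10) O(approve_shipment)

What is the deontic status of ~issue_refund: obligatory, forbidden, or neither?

Premise 8 is O(~issue_refund -> ~declare_conflict); even if O(~declare_conflict) held, inferring O(~issue_refund) would be affirming the consequent — invalid.
No premise or chain of K-axiom applications forces O(~issue_refund), and none forces O(issue_refund). So ~issue_refund is neither obligatory nor forbidden under these norms.

Neither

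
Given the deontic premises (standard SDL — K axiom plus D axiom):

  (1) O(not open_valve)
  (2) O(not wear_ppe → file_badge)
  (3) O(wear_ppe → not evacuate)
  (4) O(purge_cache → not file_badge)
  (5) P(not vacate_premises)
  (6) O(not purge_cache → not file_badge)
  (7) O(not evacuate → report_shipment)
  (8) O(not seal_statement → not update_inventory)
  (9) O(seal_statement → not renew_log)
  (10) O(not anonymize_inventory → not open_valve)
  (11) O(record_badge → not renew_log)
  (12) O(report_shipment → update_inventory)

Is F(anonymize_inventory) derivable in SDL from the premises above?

No

Premise 10 is O(not anonymize_inventory → not open_valve); even if O(not open_valve) held, inferring O(not anonymize_inventory) would be affirming the consequent — invalid.
No other premise forces O(not anonymize_inventory). An ideal world satisfying every premise can still have anonymize_inventory true, so F(anonymize_inventory) is not derivable.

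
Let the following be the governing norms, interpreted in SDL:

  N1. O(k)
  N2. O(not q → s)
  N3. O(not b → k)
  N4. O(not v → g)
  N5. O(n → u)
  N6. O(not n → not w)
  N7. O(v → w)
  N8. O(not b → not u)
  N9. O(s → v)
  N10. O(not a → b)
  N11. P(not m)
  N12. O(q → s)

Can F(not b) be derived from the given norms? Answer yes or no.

Yes

Premises 2 and 12 are O(not q → s) and O(q → s); every ideal world satisfies not q or q, so in either case s holds — hence O(s).
Premise 9 is O(s → v); since O(s), deontic closure gives O(v).
With premise 7, O(v → w), the K-axiom yields O(w).
Premise 6, O(not n → not w), contraposes to O(w → n); with O(w) we get O(n).
Applying K to premise 5 (O(n → u)) and O(n) yields O(u).
Premise 8 is O(not b → not u); contrapositively O(u → b). Since O(u) holds, K gives O(b).
Premises 1, 3, 4, 10, 11 do not contribute to this derivation.
So O(b) holds, i.e. F(not b). The claim follows.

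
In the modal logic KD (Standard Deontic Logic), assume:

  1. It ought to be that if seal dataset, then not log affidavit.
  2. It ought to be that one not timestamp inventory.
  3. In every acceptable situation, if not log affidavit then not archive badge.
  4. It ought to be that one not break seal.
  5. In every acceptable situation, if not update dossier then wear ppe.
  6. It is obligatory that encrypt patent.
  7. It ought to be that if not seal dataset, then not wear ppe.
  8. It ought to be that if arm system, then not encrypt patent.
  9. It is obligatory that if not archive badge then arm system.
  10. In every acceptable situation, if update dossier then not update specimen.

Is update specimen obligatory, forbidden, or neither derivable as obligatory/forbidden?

Forbidden

From premise 6 we have O(encrypt_patent).
Premise 8, O(arm_system → ¬encrypt_patent), contraposes to O(encrypt_patent → ¬arm_system); with O(encrypt_patent) we get O(¬arm_system).
Premise 9 is O(¬archive_badge → arm_system); contrapositively O(¬arm_system → archive_badge). Since O(¬arm_system) holds, K gives O(archive_badge).
Premise 3 is O(¬log_affidavit → ¬archive_badge); contrapositively O(archive_badge → log_affidavit). Since O(archive_badge) holds, K gives O(log_affidavit).
The contrapositive of premise 1 (O(seal_dataset → ¬log_affidavit)) is O(log_affidavit → ¬seal_dataset), and O(log_affidavit) is already established, so O(¬seal_dataset).
Applying K to premise 7 (O(¬seal_dataset → ¬wear_ppe)) and O(¬seal_dataset) yields O(¬wear_ppe).
Premise 5, O(¬update_dossier → wear_ppe), contraposes to O(¬wear_ppe → update_dossier); with O(¬wear_ppe) we get O(update_dossier).
Applying K to premise 10 (O(update_dossier → ¬update_specimen)) and O(update_dossier) yields O(¬update_specimen).
Premises 2, 4 do not contribute to this derivation.
Thus O(¬update_specimen), which is F(update_specimen): update_specimen is forbidden.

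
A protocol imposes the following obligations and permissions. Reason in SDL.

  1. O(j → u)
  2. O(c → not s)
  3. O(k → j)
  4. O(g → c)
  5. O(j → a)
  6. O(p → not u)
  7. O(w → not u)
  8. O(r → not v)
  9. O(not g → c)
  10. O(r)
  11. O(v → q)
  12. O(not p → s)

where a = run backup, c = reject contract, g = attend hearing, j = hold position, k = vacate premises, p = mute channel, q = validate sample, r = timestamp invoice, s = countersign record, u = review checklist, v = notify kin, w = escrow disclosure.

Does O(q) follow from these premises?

Premise 11 is O(v → q), but O(v) is not derivable from the premises, so it does not yield O(q).
No other premise forces O(q). An ideal world satisfying every premise can still have q false, so O(q) is not derivable.

No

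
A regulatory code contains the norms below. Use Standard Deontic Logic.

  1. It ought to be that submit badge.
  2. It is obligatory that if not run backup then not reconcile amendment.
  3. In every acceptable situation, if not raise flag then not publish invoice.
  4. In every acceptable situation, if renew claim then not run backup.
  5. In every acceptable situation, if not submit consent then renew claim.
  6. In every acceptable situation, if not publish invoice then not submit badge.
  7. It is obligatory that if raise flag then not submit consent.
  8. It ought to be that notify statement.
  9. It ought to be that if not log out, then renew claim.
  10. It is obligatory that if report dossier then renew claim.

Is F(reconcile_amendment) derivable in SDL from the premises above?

Premise 1 states O(submit_badge) outright.
Premise 6, O(¬publish_invoice → ¬submit_badge), contraposes to O(submit_badge → publish_invoice); with O(submit_badge) we get O(publish_invoice).
The contrapositive of premise 3 (O(¬raise_flag → ¬publish_invoice)) is O(publish_invoice → raise_flag), and O(publish_invoice) is already established, so O(raise_flag).
With premise 7, O(raise_flag → ¬submit_consent), the K-axiom yields O(¬submit_consent).
From O(¬submit_consent) and premise 5, O(¬submit_consent → renew_claim), we obtain O(renew_claim).
Applying K to premise 4 (O(renew_claim → ¬run_backup)) and O(renew_claim) yields O(¬run_backup).
With premise 2, O(¬run_backup → ¬reconcile_amendment), the K-axiom yields O(¬reconcile_amendment).
Premises 8, 9, 10 do not contribute to this derivation.
So O(¬reconcile_amendment) holds, i.e. F(reconcile_amendment). The claim follows.

Yes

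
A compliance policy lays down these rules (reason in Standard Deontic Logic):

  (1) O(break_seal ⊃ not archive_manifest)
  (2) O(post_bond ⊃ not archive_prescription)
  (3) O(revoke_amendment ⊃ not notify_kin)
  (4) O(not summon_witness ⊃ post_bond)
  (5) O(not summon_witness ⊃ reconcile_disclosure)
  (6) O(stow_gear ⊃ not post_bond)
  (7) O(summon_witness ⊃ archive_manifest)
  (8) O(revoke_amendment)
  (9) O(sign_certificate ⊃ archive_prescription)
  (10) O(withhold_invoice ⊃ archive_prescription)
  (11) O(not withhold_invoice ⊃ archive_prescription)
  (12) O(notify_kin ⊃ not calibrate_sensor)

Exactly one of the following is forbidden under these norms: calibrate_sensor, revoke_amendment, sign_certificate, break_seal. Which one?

break_seal

By case analysis on not withhold_invoice: premise 11 gives O(not withhold_invoice ⊃ archive_prescription) and premise 10 gives O(withhold_invoice ⊃ archive_prescription), so O(archive_prescription) either way.
Premise 2, O(post_bond ⊃ not archive_prescription), contraposes to O(archive_prescription ⊃ not post_bond); with O(archive_prescription) we get O(not post_bond).
The contrapositive of premise 4 (O(not summon_witness ⊃ post_bond)) is O(not post_bond ⊃ summon_witness), and O(not post_bond) is already established, so O(summon_witness).
Applying K to premise 7 (O(summon_witness ⊃ archive_manifest)) and O(summon_witness) yields O(archive_manifest).
Premise 1 is O(break_seal ⊃ not archive_manifest); contrapositively O(archive_manifest ⊃ not break_seal). Since O(archive_manifest) holds, K gives O(not break_seal).
So O(not break_seal) holds, i.e. break_seal is forbidden. None of the other listed options is forbidden under the premises.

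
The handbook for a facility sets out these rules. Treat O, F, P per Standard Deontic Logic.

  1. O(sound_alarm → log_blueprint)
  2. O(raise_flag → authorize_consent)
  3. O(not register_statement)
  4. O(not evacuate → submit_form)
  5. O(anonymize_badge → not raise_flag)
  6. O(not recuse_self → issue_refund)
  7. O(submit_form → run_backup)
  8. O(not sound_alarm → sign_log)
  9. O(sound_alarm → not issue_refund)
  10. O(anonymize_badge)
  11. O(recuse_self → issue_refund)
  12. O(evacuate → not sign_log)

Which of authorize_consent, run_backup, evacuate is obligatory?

Premises 11 and 6 cover both cases: O(recuse_self → issue_refund) and O(not recuse_self → issue_refund). Since recuse_self ∨ not recuse_self is a tautology, O(issue_refund) follows.
Premise 9, O(sound_alarm → not issue_refund), contraposes to O(issue_refund → not sound_alarm); with O(issue_refund) we get O(not sound_alarm).
With premise 8, O(not sound_alarm → sign_log), the K-axiom yields O(sign_log).
The contrapositive of premise 12 (O(evacuate → not sign_log)) is O(sign_log → not evacuate), and O(sign_log) is already established, so O(not evacuate).
With premise 4, O(not evacuate → submit_form), the K-axiom yields O(submit_form).
With premise 7, O(submit_form → run_backup), the K-axiom yields O(run_backup).
So O(run_backup) holds — run_backup is obligatory. None of the other listed options is made obligatory by any chain of premises.

run_backup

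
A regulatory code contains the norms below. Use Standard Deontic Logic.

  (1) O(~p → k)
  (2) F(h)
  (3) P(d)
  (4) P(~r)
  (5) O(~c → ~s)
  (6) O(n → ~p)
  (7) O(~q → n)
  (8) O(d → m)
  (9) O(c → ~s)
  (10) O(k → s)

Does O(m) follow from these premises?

Premise 8 is O(d → m), but O(d) is not derivable from the premises (the permission P(d) asserts only ~O(~d), not O(d)), so it does not yield O(m).
No other premise forces O(m). An ideal world satisfying every premise can still have m false, so O(m) is not derivable.

No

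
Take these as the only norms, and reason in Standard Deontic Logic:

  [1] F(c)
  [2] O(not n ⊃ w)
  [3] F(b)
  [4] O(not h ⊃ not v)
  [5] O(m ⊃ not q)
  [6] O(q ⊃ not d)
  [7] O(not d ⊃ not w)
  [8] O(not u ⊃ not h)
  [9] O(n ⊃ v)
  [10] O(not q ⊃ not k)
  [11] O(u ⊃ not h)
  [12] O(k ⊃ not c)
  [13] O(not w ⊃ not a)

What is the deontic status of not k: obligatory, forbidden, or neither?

By case analysis on u: premise 11 gives O(u ⊃ not h) and premise 8 gives O(not u ⊃ not h), so O(not h) either way.
With premise 4, O(not h ⊃ not v), the K-axiom yields O(not v).
Premise 9, O(n ⊃ v), contraposes to O(not v ⊃ not n); with O(not v) we get O(not n).
Applying K to premise 2 (O(not n ⊃ w)) and O(not n) yields O(w).
Premise 7 is O(not d ⊃ not w); contrapositively O(w ⊃ d). Since O(w) holds, K gives O(d).
Premise 6 is O(q ⊃ not d); contrapositively O(d ⊃ not q). Since O(d) holds, K gives O(not q).
From O(not q) and premise 10, O(not q ⊃ not k), we obtain O(not k).
Premises 1, 3, 5, 12, 13 do not contribute to this derivation.
Hence not k is obligatory.

Obligatory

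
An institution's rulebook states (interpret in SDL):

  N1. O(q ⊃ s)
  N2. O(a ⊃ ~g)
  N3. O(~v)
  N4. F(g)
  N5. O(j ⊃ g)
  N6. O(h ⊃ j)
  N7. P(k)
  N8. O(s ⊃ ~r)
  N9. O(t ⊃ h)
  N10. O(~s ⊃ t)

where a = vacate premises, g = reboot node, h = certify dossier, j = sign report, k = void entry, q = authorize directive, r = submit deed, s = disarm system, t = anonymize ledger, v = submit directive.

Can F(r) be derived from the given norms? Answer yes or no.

F(g) at premise 4 means O(~g).
Premise 5, O(j ⊃ g), contraposes to O(~g ⊃ ~j); with O(~g) we get O(~j).
Premise 6, O(h ⊃ j), contraposes to O(~j ⊃ ~h); with O(~j) we get O(~h).
Premise 9, O(t ⊃ h), contraposes to O(~h ⊃ ~t); with O(~h) we get O(~t).
The contrapositive of premise 10 (O(~s ⊃ t)) is O(~t ⊃ s), and O(~t) is already established, so O(s).
From O(s) and premise 8, O(s ⊃ ~r), we obtain O(~r).
Premises 1, 2, 3, 7 do not contribute to this derivation.
So O(~r) holds, i.e. F(r). The claim follows.

Yes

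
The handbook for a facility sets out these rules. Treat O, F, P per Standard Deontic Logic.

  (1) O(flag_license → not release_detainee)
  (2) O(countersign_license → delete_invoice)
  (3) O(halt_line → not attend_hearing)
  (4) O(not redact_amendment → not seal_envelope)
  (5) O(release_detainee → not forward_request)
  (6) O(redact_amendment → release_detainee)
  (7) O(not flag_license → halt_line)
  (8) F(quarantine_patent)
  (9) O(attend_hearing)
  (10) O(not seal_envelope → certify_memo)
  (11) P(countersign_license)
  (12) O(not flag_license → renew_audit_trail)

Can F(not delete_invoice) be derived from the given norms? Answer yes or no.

No

Premise 2 is O(countersign_license → delete_invoice), but O(countersign_license) is not derivable from the premises (the permission P(countersign_license) asserts only not O(not countersign_license), not O(countersign_license)), so it does not yield O(delete_invoice).
No other premise forces O(delete_invoice). An ideal world satisfying every premise can still have not delete_invoice true, so F(not delete_invoice) is not derivable.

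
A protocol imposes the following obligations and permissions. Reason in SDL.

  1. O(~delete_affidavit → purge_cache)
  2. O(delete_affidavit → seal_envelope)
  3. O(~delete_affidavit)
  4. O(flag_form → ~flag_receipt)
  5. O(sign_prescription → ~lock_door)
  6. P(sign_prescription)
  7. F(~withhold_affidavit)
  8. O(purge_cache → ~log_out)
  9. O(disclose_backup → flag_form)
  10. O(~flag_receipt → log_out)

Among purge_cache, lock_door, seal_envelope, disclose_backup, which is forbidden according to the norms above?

disclose_backup

From premise 3 we have O(~delete_affidavit).
From O(~delete_affidavit) and premise 1, O(~delete_affidavit → purge_cache), we obtain O(purge_cache).
With premise 8, O(purge_cache → ~log_out), the K-axiom yields O(~log_out).
Premise 10, O(~flag_receipt → log_out), contraposes to O(~log_out → flag_receipt); with O(~log_out) we get O(flag_receipt).
The contrapositive of premise 4 (O(flag_form → ~flag_receipt)) is O(flag_receipt → ~flag_form), and O(flag_receipt) is already established, so O(~flag_form).
Premise 9 is O(disclose_backup → flag_form); contrapositively O(~flag_form → ~disclose_backup). Since O(~flag_form) holds, K gives O(~disclose_backup).
So O(~disclose_backup) holds, i.e. disclose_backup is forbidden. None of the other listed options is forbidden under the premises.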